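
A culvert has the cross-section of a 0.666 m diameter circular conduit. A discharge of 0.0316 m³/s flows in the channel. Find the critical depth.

y_c = 0.108 m

At critical depth, Q² T / (g A³) = 1, i.e. A³/T = Q²/g = 0.0316²/9.81 = 0.0001018.
At y = 0.0861 m: A³/T = 0.00004116 — too small.
At y = 0.119 m: A³/T = 0.0001472 — too large.
At y = 0.108 m: A³/T = 0.0001005 — matches.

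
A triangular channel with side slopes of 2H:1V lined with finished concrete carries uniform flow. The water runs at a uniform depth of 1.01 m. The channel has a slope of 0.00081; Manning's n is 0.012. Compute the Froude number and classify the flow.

subcritical

For a triangular section with side slope z = 2: A = zy² = 2×1.01² = 2.04 m²; P = 2y√(1+z²) = 2×1.01×2.236 = 4.517 m.
Hydraulic radius R = A/P = 2.04/4.517 = 0.4517 m.
V = (1/n) R^(2/3) √S = (1/0.012) × 0.4517^(2/3) × √0.00081 = 1.396 m/s. Hydraulic depth D_h = A/T = 2.04/4.04 = 0.505 m.
Froude number Fr = V/√(g·D_h) = 1.396/√(9.81×0.505) = 0.627, which is less than 1, so the flow is subcritical.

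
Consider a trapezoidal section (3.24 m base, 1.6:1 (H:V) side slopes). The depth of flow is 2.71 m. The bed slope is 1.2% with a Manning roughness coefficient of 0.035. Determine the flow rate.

Q = 85.1 m³/s

With bottom width b = 3.24 m and side slope z = 1.6: A = (b + zy)y = (3.24 + 1.6×2.71)×2.71 = 20.53 m²; P = b + 2y√(1+z²) = 3.24 + 2×2.71×1.887 = 13.47 m.
Hydraulic radius R = A/P = 20.53/13.47 = 1.525 m.
Manning's equation: Q = (1/n) A R^(2/3) S^(1/2) = (1/0.035) × 20.53 × 1.525^(2/3) × 0.012^(1/2) = 85.1 m³/s.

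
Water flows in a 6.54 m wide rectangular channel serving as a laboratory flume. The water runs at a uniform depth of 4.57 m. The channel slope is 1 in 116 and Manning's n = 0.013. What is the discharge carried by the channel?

Q = 328 m³/s

Flow area A = b·y = 6.54 × 4.57 = 29.89 m². Wetted perimeter P = b + 2y = 6.54 + 2×4.57 = 15.68 m.
Hydraulic radius R = A/P = 29.89/15.68 = 1.906 m.
Manning's equation: Q = (1/n) A R^(2/3) S^(1/2) = (1/0.013) × 29.89 × 1.906^(2/3) × 0.008621^(1/2) = 328 m³/s.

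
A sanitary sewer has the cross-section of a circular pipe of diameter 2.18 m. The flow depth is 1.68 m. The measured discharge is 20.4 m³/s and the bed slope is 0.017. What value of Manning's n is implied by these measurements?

For a circular section of diameter D = 2.18 m at depth y = 1.68 m, the central angle is θ = 2 arccos(1 − 2y/D) = 4.286 rad. Then A = (D²/8)(θ − sin θ) = 3.087 m² and P = Dθ/2 = 4.671 m.
Hydraulic radius R = A/P = 3.087/4.671 = 0.6608 m.
Rearranging Manning's equation: n = (1/Q) A R^(2/3) S^(1/2) = (1/20.4) × 3.087 × 0.6608^(2/3) × √0.017 = 0.015.

n = 0.015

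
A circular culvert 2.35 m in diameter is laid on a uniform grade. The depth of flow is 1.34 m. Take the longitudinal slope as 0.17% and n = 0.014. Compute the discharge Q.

For a circular section of diameter D = 2.35 m at depth y = 1.34 m, the central angle is θ = 2 arccos(1 − 2y/D) = 3.423 rad. Then A = (D²/8)(θ − sin θ) = 2.555 m² and P = Dθ/2 = 4.022 m.
Hydraulic radius R = A/P = 2.555/4.022 = 0.6352 m.
Manning's equation: Q = (1/n) A R^(2/3) S^(1/2) = (1/0.014) × 2.555 × 0.6352^(2/3) × 0.0017^(1/2) = 5.56 m³/s.

Q = 5.56 m³/s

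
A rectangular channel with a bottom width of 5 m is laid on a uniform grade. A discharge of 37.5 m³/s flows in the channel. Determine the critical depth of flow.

y_c = 1.79 m

For a rectangular channel, critical depth y_c = (q²/g)^(1/3) where q = Q/b = 37.5/5 = 7.5 m²/s.
So y_c = (7.5²/9.81)^(1/3) = 1.79 m.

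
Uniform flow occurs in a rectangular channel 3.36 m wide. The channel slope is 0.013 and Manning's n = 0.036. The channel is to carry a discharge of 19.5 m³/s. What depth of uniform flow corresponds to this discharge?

y_n = 1.96 m

Manning's equation rearranged: A R^(2/3) = nQ / (1·√S) = 0.036 × 19.5 / (√0.013) = 6.157.
Try y = 2.21 m: A R^(2/3) = 7.198 — too large.
Try y = 1.96 m: A R^(2/3) = 6.16 — matches.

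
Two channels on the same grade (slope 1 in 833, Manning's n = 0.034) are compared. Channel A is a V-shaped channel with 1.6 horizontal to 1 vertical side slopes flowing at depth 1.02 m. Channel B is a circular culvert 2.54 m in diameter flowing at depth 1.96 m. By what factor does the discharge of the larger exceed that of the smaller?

3.7

Channel A: For a triangular section with side slope z = 1.6: A = zy² = 1.6×1.02² = 1.665 m²; P = 2y√(1+z²) = 2×1.02×1.887 = 3.849 m. Hydraulic radius R = A/P = 1.665/3.849 = 0.4325 m. Q_A = (1/0.034)·1.665·0.4325^(2/3)·√0.0012 = 0.9701 m³/s.
Channel B: For a circular section of diameter D = 2.54 m at depth y = 1.96 m, the central angle is θ = 2 arccos(1 − 2y/D) = 4.29 rad. Then A = (D²/8)(θ − sin θ) = 4.196 m² and P = Dθ/2 = 5.449 m. Hydraulic radius R = A/P = 4.196/5.449 = 0.77 m. Q_B = (1/0.034)·4.196·0.77^(2/3)·√0.0012 = 3.592 m³/s.
The larger discharge is 3.592 m³/s and the smaller is 0.9701 m³/s; the ratio is 3.7.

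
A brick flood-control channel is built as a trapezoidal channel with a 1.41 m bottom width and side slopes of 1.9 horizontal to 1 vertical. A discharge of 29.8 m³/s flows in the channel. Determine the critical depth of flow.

y_c = 1.85 m

At critical depth, Q² T / (g A³) = 1, i.e. A³/T = Q²/g = 29.8²/9.81 = 90.52.
Trying y = 1.62 m: A³/T = 50.8 — short.
Trying y = 2.17 m: A³/T = 179.3 — over.
Trying y = 1.85 m: A³/T = 89.62 — ≈ 90.52.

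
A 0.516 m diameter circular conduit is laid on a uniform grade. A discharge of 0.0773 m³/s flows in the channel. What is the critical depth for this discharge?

At critical depth, Q² T / (g A³) = 1, i.e. A³/T = Q²/g = 0.0773²/9.81 = 0.0006091.
Try y = 0.2 m: A³/T = 0.0008352 — high.
Try y = 0.164 m: A³/T = 0.0003884 — low.
Try y = 0.184 m: A³/T = 0.0006058 — ≈ 0.0006091.

y_c = 0.184 m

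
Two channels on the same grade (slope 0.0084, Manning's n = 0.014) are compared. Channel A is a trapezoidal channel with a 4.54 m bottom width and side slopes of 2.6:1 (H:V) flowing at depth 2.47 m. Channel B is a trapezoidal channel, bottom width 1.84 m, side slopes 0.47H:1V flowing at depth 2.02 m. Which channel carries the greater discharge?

Channel A: With bottom width b = 4.54 m and side slope z = 2.6: A = (b + zy)y = (4.54 + 2.6×2.47)×2.47 = 27.08 m²; P = b + 2y√(1+z²) = 4.54 + 2×2.47×2.786 = 18.3 m. Hydraulic radius R = A/P = 27.08/18.3 = 1.479 m. Q_A = (1/0.014)·27.08·1.479^(2/3)·√0.0084 = 230.1 m³/s.
Channel B: With bottom width b = 1.84 m and side slope z = 0.47: A = (b + zy)y = (1.84 + 0.47×2.02)×2.02 = 5.635 m²; P = b + 2y√(1+z²) = 1.84 + 2×2.02×1.105 = 6.304 m. Hydraulic radius R = A/P = 5.635/6.304 = 0.8938 m. Q_B = (1/0.014)·5.635·0.8938^(2/3)·√0.0084 = 34.23 m³/s.
Q_A = 230.1 m³/s vs Q_B = 34.23 m³/s, so channel A carries more.

channel A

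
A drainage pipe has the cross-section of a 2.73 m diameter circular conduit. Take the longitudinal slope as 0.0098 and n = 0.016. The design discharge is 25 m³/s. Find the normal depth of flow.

Manning's equation rearranged: A R^(2/3) = nQ / (1·√S) = 0.016 × 25 / (√0.0098) = 4.041.
Trying y = 2.44 m: A R^(2/3) = 4.822 — over.
Trying y = 2.01 m: A R^(2/3) = 4.048 — matches.

y_n = 2.01 m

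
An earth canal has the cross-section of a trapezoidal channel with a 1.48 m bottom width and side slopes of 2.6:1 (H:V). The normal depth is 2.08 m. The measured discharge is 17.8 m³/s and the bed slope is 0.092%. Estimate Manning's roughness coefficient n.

n = 0.026

With bottom width b = 1.48 m and side slope z = 2.6: A = (b + zy)y = (1.48 + 2.6×2.08)×2.08 = 14.33 m²; P = b + 2y√(1+z²) = 1.48 + 2×2.08×2.786 = 13.07 m.
Hydraulic radius R = A/P = 14.33/13.07 = 1.096 m.
Rearranging Manning's equation: n = (1/Q) A R^(2/3) S^(1/2) = (1/17.8) × 14.33 × 1.096^(2/3) × √0.00092 = 0.026.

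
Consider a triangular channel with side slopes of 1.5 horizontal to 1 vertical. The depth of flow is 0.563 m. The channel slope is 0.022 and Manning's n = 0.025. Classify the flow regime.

For a triangular section with side slope z = 1.5: A = zy² = 1.5×0.563² = 0.4755 m²; P = 2y√(1+z²) = 2×0.563×1.803 = 2.03 m.
Hydraulic radius R = A/P = 0.4755/2.03 = 0.2342 m.
V = (1/n) R^(2/3) √S = (1/0.025) × 0.2342^(2/3) × √0.022 = 2.254 m/s. Hydraulic depth D_h = A/T = 0.4755/1.689 = 0.2815 m.
Froude number Fr = V/√(g·D_h) = 2.254/√(9.81×0.2815) = 1.36, which is greater than 1, so the flow is supercritical.

supercritical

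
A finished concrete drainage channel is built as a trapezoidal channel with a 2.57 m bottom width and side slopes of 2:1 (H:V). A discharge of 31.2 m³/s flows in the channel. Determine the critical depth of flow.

At critical depth, Q² T / (g A³) = 1, i.e. A³/T = Q²/g = 31.2²/9.81 = 99.23.
Trying y = 1.86 m: A³/T = 160 — high.
Trying y = 1.35 m: A³/T = 45.18 — low.
Trying y = 1.65 m: A³/T = 99.08 — ≈ 99.23.

y_c = 1.65 m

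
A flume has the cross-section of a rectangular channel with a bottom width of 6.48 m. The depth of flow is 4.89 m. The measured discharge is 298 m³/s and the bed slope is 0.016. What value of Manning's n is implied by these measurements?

n = 0.021

Flow area A = b·y = 6.48 × 4.89 = 31.69 m². Wetted perimeter P = b + 2y = 6.48 + 2×4.89 = 16.26 m.
Hydraulic radius R = A/P = 31.69/16.26 = 1.949 m.
Rearranging Manning's equation: n = (1/Q) A R^(2/3) S^(1/2) = (1/298) × 31.69 × 1.949^(2/3) × √0.016 = 0.021.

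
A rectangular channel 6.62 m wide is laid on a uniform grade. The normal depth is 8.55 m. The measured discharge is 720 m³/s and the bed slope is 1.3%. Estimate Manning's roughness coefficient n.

n = 0.016

Flow area A = b·y = 6.62 × 8.55 = 56.6 m². Wetted perimeter P = b + 2y = 6.62 + 2×8.55 = 23.72 m.
Hydraulic radius R = A/P = 56.6/23.72 = 2.386 m.
Rearranging Manning's equation: n = (1/Q) A R^(2/3) S^(1/2) = (1/720) × 56.6 × 2.386^(2/3) × √0.013 = 0.016.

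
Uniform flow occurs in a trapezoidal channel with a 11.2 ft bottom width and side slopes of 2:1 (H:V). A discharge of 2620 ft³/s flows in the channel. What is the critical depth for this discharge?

At critical depth, Q² T / (g A³) = 1, i.e. A³/T = Q²/g = 2620²/32.2 = 213200.
Try y = 5.46 ft: A³/T = 53320 — short.
Try y = 9.7 ft: A³/T = 523000 — over.
Try y = 7.78 ft: A³/T = 213200 — close enough.

y_c = 7.78 ft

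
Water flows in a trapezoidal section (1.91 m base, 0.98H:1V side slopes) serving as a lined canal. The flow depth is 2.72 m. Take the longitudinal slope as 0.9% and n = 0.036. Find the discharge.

Q = 39.2 m³/s

With bottom width b = 1.91 m and side slope z = 0.98: A = (b + zy)y = (1.91 + 0.98×2.72)×2.72 = 12.45 m²; P = b + 2y√(1+z²) = 1.91 + 2×2.72×1.4 = 9.527 m.
Hydraulic radius R = A/P = 12.45/9.527 = 1.306 m.
Manning's equation: Q = (1/n) A R^(2/3) S^(1/2) = (1/0.036) × 12.45 × 1.306^(2/3) × 0.009^(1/2) = 39.2 m³/s.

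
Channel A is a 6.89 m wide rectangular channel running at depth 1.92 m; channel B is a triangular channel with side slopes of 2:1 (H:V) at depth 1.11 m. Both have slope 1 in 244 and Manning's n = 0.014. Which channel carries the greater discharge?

channel A

Channel A: Flow area A = b·y = 6.89 × 1.92 = 13.23 m². Wetted perimeter P = b + 2y = 6.89 + 2×1.92 = 10.73 m. Hydraulic radius R = A/P = 13.23/10.73 = 1.233 m. Q_A = (1/0.014)·13.23·1.233^(2/3)·√0.004098 = 69.55 m³/s.
Channel B: For a triangular section with side slope z = 2: A = zy² = 2×1.11² = 2.464 m²; P = 2y√(1+z²) = 2×1.11×2.236 = 4.964 m. Hydraulic radius R = A/P = 2.464/4.964 = 0.4964 m. Q_B = (1/0.014)·2.464·0.4964^(2/3)·√0.004098 = 7.064 m³/s.
Q_A = 69.55 m³/s vs Q_B = 7.064 m³/s, so channel A carries more.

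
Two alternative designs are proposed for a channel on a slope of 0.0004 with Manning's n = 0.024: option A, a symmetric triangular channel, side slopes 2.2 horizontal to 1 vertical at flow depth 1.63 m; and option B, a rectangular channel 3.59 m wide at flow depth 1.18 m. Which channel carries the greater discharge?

channel A

Channel A: For a triangular section with side slope z = 2.2: A = zy² = 2.2×1.63² = 5.845 m²; P = 2y√(1+z²) = 2×1.63×2.417 = 7.878 m. Hydraulic radius R = A/P = 5.845/7.878 = 0.7419 m. Q_A = (1/0.024)·5.845·0.7419^(2/3)·√0.0004 = 3.992 m³/s.
Channel B: Flow area A = b·y = 3.59 × 1.18 = 4.236 m². Wetted perimeter P = b + 2y = 3.59 + 2×1.18 = 5.95 m. Hydraulic radius R = A/P = 4.236/5.95 = 0.712 m. Q_B = (1/0.024)·4.236·0.712^(2/3)·√0.0004 = 2.815 m³/s.
Q_A = 3.992 m³/s vs Q_B = 2.815 m³/s, so channel A carries more.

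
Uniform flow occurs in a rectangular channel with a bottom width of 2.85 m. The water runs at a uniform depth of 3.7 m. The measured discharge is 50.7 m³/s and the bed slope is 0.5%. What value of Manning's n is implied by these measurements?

n = 0.015

Flow area A = b·y = 2.85 × 3.7 = 10.55 m². Wetted perimeter P = b + 2y = 2.85 + 2×3.7 = 10.25 m.
Hydraulic radius R = A/P = 10.55/10.25 = 1.029 m.
Rearranging Manning's equation: n = (1/Q) A R^(2/3) S^(1/2) = (1/50.7) × 10.55 × 1.029^(2/3) × √0.005 = 0.015.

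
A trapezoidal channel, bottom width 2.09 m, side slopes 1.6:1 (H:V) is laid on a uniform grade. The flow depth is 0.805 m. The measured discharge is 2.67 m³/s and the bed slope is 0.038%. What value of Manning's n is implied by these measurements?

n = 0.013

With bottom width b = 2.09 m and side slope z = 1.6: A = (b + zy)y = (2.09 + 1.6×0.805)×0.805 = 2.719 m²; P = b + 2y√(1+z²) = 2.09 + 2×0.805×1.887 = 5.128 m.
Hydraulic radius R = A/P = 2.719/5.128 = 0.5303 m.
Rearranging Manning's equation: n = (1/Q) A R^(2/3) S^(1/2) = (1/2.67) × 2.719 × 0.5303^(2/3) × √0.00038 = 0.013.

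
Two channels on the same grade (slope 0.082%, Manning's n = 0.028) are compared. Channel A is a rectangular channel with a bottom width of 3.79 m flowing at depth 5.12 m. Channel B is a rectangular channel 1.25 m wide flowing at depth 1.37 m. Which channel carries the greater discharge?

Channel A: Flow area A = b·y = 3.79 × 5.12 = 19.4 m². Wetted perimeter P = b + 2y = 3.79 + 2×5.12 = 14.03 m. Hydraulic radius R = A/P = 19.4/14.03 = 1.383 m. Q_A = (1/0.028)·19.4·1.383^(2/3)·√0.00082 = 24.64 m³/s.
Channel B: Flow area A = b·y = 1.25 × 1.37 = 1.713 m². Wetted perimeter P = b + 2y = 1.25 + 2×1.37 = 3.99 m. Hydraulic radius R = A/P = 1.713/3.99 = 0.4292 m. Q_B = (1/0.028)·1.713·0.4292^(2/3)·√0.00082 = 0.9965 m³/s.
Q_A = 24.64 m³/s vs Q_B = 0.9965 m³/s, so channel A carries more.

channel A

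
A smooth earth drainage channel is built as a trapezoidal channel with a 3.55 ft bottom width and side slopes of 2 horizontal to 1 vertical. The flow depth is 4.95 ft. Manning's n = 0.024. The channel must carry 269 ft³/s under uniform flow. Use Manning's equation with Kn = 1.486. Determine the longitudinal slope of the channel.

S = 0.0012

With bottom width b = 3.55 ft and side slope z = 2: A = (b + zy)y = (3.55 + 2×4.95)×4.95 = 66.58 ft²; P = b + 2y√(1+z²) = 3.55 + 2×4.95×2.236 = 25.69 ft.
Hydraulic radius R = A/P = 66.58/25.69 = 2.592 ft.
From Manning's equation, S = [nQ / (1.486 A R^(2/3))]² = [0.024 × 269 / (1.486 × 66.58 × 2.592^(2/3))]² = 0.0012.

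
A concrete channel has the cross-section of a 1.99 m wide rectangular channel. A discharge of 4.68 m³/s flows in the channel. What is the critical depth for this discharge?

For a rectangular channel, critical depth y_c = (q²/g)^(1/3) where q = Q/b = 4.68/1.99 = 2.352 m²/s.
So y_c = (2.352²/9.81)^(1/3) = 0.826 m.

y_c = 0.826 m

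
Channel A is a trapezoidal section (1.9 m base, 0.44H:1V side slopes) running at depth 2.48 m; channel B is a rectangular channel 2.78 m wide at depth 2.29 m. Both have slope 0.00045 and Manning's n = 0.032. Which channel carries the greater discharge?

Channel A: With bottom width b = 1.9 m and side slope z = 0.44: A = (b + zy)y = (1.9 + 0.44×2.48)×2.48 = 7.418 m²; P = b + 2y√(1+z²) = 1.9 + 2×2.48×1.093 = 7.319 m. Hydraulic radius R = A/P = 7.418/7.319 = 1.014 m. Q_A = (1/0.032)·7.418·1.014^(2/3)·√0.00045 = 4.962 m³/s.
Channel B: Flow area A = b·y = 2.78 × 2.29 = 6.366 m². Wetted perimeter P = b + 2y = 2.78 + 2×2.29 = 7.36 m. Hydraulic radius R = A/P = 6.366/7.36 = 0.865 m. Q_B = (1/0.032)·6.366·0.865^(2/3)·√0.00045 = 3.831 m³/s.
Q_A = 4.962 m³/s vs Q_B = 3.831 m³/s, so channel A carries more.

channel A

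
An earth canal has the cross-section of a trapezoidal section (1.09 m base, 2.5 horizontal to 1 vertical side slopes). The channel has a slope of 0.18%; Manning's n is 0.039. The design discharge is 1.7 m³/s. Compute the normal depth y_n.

y_n = 0.823 m

Manning's equation rearranged: A R^(2/3) = nQ / (1·√S) = 0.039 × 1.7 / (√0.0018) = 1.563.
At y = 0.707 m: A R^(2/3) = 1.12 — low.
At y = 0.897 m: A R^(2/3) = 1.895 — high.
At y = 0.823 m: A R^(2/3) = 1.564 — close enough.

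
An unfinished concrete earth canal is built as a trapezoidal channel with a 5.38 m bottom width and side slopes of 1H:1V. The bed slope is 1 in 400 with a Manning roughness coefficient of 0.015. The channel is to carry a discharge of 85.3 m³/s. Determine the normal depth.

y_n = 2.44 m

Manning's equation rearranged: A R^(2/3) = nQ / (1·√S) = 0.015 × 85.3 / (√0.0025) = 25.59.
Try y = 2.94 m: A R^(2/3) = 36.01 — over.
Try y = 2.44 m: A R^(2/3) = 25.6 — matches.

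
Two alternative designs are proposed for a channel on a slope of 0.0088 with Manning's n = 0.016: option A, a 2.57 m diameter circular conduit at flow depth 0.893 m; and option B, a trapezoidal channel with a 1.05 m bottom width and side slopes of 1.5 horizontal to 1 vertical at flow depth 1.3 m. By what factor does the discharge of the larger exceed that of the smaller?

Channel A: For a circular section of diameter D = 2.57 m at depth y = 0.893 m, the central angle is θ = 2 arccos(1 − 2y/D) = 2.522 rad. Then A = (D²/8)(θ − sin θ) = 1.602 m² and P = Dθ/2 = 3.24 m. Hydraulic radius R = A/P = 1.602/3.24 = 0.4945 m. Q_A = (1/0.016)·1.602·0.4945^(2/3)·√0.0088 = 5.874 m³/s.
Channel B: With bottom width b = 1.05 m and side slope z = 1.5: A = (b + zy)y = (1.05 + 1.5×1.3)×1.3 = 3.9 m²; P = b + 2y√(1+z²) = 1.05 + 2×1.3×1.803 = 5.737 m. Hydraulic radius R = A/P = 3.9/5.737 = 0.6798 m. Q_B = (1/0.016)·3.9·0.6798^(2/3)·√0.0088 = 17.68 m³/s.
The larger discharge is 17.68 m³/s and the smaller is 5.874 m³/s; the ratio is 3.01.

3.01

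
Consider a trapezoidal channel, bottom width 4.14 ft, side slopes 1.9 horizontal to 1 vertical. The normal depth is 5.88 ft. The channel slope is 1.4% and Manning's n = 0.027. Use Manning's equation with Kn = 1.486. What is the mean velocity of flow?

With bottom width b = 4.14 ft and side slope z = 1.9: A = (b + zy)y = (4.14 + 1.9×5.88)×5.88 = 90.03 ft²; P = b + 2y√(1+z²) = 4.14 + 2×5.88×2.147 = 29.39 ft.
Hydraulic radius R = A/P = 90.03/29.39 = 3.063 ft.
From Manning's equation, V = (1.486/n) R^(2/3) S^(1/2) = (1.486/0.027) × 3.063^(2/3) × 0.014^(1/2) = 13.7 ft/s.

V = 13.7 ft/s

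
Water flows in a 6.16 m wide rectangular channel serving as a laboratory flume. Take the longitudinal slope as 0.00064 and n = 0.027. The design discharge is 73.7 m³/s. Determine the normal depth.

y_n = 7.57 m

Manning's equation rearranged: A R^(2/3) = nQ / (1·√S) = 0.027 × 73.7 / (√0.00064) = 78.66.
Try y = 9.57 m: A R^(2/3) = 103.6 — high.
Try y = 5.31 m: A R^(2/3) = 51.04 — low.
Try y = 7.57 m: A R^(2/3) = 78.62 — ≈ 78.66.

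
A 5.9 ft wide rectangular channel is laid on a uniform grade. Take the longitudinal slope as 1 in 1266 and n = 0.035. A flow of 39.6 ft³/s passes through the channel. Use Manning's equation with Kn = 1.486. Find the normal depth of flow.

y_n = 3.96 ft

Manning's equation rearranged: A R^(2/3) = nQ / (1.486·√S) = 0.035 × 39.6 / (1.486 × √0.0007899) = 33.19.
Try y = 4.68 ft: A R^(2/3) = 41 — too large.
Try y = 2.98 ft: A R^(2/3) = 22.86 — too small.
Try y = 3.96 ft: A R^(2/3) = 33.16 — ≈ 33.19.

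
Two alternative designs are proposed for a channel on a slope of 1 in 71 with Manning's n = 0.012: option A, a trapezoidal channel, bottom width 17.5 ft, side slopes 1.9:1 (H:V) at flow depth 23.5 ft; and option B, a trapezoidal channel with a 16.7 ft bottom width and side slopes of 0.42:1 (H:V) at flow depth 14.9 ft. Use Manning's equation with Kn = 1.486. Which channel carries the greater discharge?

Channel A: With bottom width b = 17.5 ft and side slope z = 1.9: A = (b + zy)y = (17.5 + 1.9×23.5)×23.5 = 1461 ft²; P = b + 2y√(1+z²) = 17.5 + 2×23.5×2.147 = 118.4 ft. Hydraulic radius R = A/P = 1461/118.4 = 12.33 ft. Q_A = (1.486/0.012)·1461·12.33^(2/3)·√0.01408 = 114600 ft³/s.
Channel B: With bottom width b = 16.7 ft and side slope z = 0.42: A = (b + zy)y = (16.7 + 0.42×14.9)×14.9 = 342.1 ft²; P = b + 2y√(1+z²) = 16.7 + 2×14.9×1.085 = 49.02 ft. Hydraulic radius R = A/P = 342.1/49.02 = 6.978 ft. Q_B = (1.486/0.012)·342.1·6.978^(2/3)·√0.01408 = 18360 ft³/s.
Q_A = 114600 ft³/s vs Q_B = 18360 ft³/s, so channel A carries more.

channel A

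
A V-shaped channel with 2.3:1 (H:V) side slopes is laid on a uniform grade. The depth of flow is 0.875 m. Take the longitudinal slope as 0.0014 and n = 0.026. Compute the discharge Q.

For a triangular section with side slope z = 2.3: A = zy² = 2.3×0.875² = 1.761 m²; P = 2y√(1+z²) = 2×0.875×2.508 = 4.389 m.
Hydraulic radius R = A/P = 1.761/4.389 = 0.4012 m.
Manning's equation: Q = (1/n) A R^(2/3) S^(1/2) = (1/0.026) × 1.761 × 0.4012^(2/3) × 0.0014^(1/2) = 1.38 m³/s.

Q = 1.38 m³/s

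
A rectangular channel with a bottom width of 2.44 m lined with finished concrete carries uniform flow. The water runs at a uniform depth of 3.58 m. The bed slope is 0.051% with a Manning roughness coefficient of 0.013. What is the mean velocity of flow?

Flow area A = b·y = 2.44 × 3.58 = 8.735 m². Wetted perimeter P = b + 2y = 2.44 + 2×3.58 = 9.6 m.
Hydraulic radius R = A/P = 8.735/9.6 = 0.9099 m.
From Manning's equation, V = (1/n) R^(2/3) S^(1/2) = (1/0.013) × 0.9099^(2/3) × 0.00051^(1/2) = 1.63 m/s.

V = 1.63 m/s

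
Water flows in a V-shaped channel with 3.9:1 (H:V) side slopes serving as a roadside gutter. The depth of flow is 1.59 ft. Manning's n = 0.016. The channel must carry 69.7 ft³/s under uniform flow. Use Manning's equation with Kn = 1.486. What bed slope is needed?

S = 0.00821

For a triangular section with side slope z = 3.9: A = zy² = 3.9×1.59² = 9.86 ft²; P = 2y√(1+z²) = 2×1.59×4.026 = 12.8 ft.
Hydraulic radius R = A/P = 9.86/12.8 = 0.7701 ft.
From Manning's equation, S = [nQ / (1.486 A R^(2/3))]² = [0.016 × 69.7 / (1.486 × 9.86 × 0.7701^(2/3))]² = 0.00821.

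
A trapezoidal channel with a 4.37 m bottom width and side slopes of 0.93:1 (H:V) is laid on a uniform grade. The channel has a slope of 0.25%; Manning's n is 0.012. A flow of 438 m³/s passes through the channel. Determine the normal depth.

Manning's equation rearranged: A R^(2/3) = nQ / (1·√S) = 0.012 × 438 / (√0.0025) = 105.1.
Trying y = 4.52 m: A R^(2/3) = 67.88 — short.
Trying y = 6.76 m: A R^(2/3) = 155 — over.
Trying y = 5.61 m: A R^(2/3) = 105.1 — matches.

y_n = 5.61 m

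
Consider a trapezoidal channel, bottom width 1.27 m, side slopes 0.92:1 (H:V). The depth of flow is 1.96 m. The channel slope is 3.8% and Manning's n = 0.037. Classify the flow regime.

supercritical

With bottom width b = 1.27 m and side slope z = 0.92: A = (b + zy)y = (1.27 + 0.92×1.96)×1.96 = 6.023 m²; P = b + 2y√(1+z²) = 1.27 + 2×1.96×1.359 = 6.597 m.
Hydraulic radius R = A/P = 6.023/6.597 = 0.9131 m.
V = (1/n) R^(2/3) √S = (1/0.037) × 0.9131^(2/3) × √0.038 = 4.959 m/s. Hydraulic depth D_h = A/T = 6.023/4.876 = 1.235 m.
Froude number Fr = V/√(g·D_h) = 4.959/√(9.81×1.235) = 1.42, which is greater than 1, so the flow is supercritical.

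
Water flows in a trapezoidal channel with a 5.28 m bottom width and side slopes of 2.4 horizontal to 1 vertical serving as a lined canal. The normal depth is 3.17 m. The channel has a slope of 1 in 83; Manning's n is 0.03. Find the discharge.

With bottom width b = 5.28 m and side slope z = 2.4: A = (b + zy)y = (5.28 + 2.4×3.17)×3.17 = 40.85 m²; P = b + 2y√(1+z²) = 5.28 + 2×3.17×2.6 = 21.76 m.
Hydraulic radius R = A/P = 40.85/21.76 = 1.877 m.
Manning's equation: Q = (1/n) A R^(2/3) S^(1/2) = (1/0.03) × 40.85 × 1.877^(2/3) × 0.01205^(1/2) = 227 m³/s.

Q = 227 m³/s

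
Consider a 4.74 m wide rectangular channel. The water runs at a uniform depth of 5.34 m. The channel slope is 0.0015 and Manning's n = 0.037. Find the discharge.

Flow area A = b·y = 4.74 × 5.34 = 25.31 m². Wetted perimeter P = b + 2y = 4.74 + 2×5.34 = 15.42 m.
Hydraulic radius R = A/P = 25.31/15.42 = 1.641 m.
Manning's equation: Q = (1/n) A R^(2/3) S^(1/2) = (1/0.037) × 25.31 × 1.641^(2/3) × 0.0015^(1/2) = 36.9 m³/s.

Q = 36.9 m³/s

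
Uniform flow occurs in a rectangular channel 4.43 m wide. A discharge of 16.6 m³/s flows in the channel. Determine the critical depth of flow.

y_c = 1.13 m

For a rectangular channel, critical depth y_c = (q²/g)^(1/3) where q = Q/b = 16.6/4.43 = 3.747 m²/s.
So y_c = (3.747²/9.81)^(1/3) = 1.13 m.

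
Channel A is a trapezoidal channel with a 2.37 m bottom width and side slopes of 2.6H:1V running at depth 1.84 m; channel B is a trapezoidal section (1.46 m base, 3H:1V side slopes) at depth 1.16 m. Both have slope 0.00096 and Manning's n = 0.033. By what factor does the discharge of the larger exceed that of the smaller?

3.14

Channel A: With bottom width b = 2.37 m and side slope z = 2.6: A = (b + zy)y = (2.37 + 2.6×1.84)×1.84 = 13.16 m²; P = b + 2y√(1+z²) = 2.37 + 2×1.84×2.786 = 12.62 m. Hydraulic radius R = A/P = 13.16/12.62 = 1.043 m. Q_A = (1/0.033)·13.16·1.043^(2/3)·√0.00096 = 12.71 m³/s.
Channel B: With bottom width b = 1.46 m and side slope z = 3: A = (b + zy)y = (1.46 + 3×1.16)×1.16 = 5.73 m²; P = b + 2y√(1+z²) = 1.46 + 2×1.16×3.162 = 8.796 m. Hydraulic radius R = A/P = 5.73/8.796 = 0.6514 m. Q_B = (1/0.033)·5.73·0.6514^(2/3)·√0.00096 = 4.043 m³/s.
The larger discharge is 12.71 m³/s and the smaller is 4.043 m³/s; the ratio is 3.14.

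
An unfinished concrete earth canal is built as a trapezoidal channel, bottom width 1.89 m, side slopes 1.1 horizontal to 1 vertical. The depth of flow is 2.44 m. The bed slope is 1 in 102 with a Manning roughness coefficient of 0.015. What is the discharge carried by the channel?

Q = 84.1 m³/s

With bottom width b = 1.89 m and side slope z = 1.1: A = (b + zy)y = (1.89 + 1.1×2.44)×2.44 = 11.16 m²; P = b + 2y√(1+z²) = 1.89 + 2×2.44×1.487 = 9.145 m.
Hydraulic radius R = A/P = 11.16/9.145 = 1.22 m.
Manning's equation: Q = (1/n) A R^(2/3) S^(1/2) = (1/0.015) × 11.16 × 1.22^(2/3) × 0.009804^(1/2) = 84.1 m³/s.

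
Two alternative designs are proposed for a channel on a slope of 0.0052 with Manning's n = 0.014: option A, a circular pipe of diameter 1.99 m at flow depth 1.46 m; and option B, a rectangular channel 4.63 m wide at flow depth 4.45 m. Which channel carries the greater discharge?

Channel A: For a circular section of diameter D = 1.99 m at depth y = 1.46 m, the central angle is θ = 2 arccos(1 − 2y/D) = 4.114 rad. Then A = (D²/8)(θ − sin θ) = 2.446 m² and P = Dθ/2 = 4.094 m. Hydraulic radius R = A/P = 2.446/4.094 = 0.5974 m. Q_A = (1/0.014)·2.446·0.5974^(2/3)·√0.0052 = 8.935 m³/s.
Channel B: Flow area A = b·y = 4.63 × 4.45 = 20.6 m². Wetted perimeter P = b + 2y = 4.63 + 2×4.45 = 13.53 m. Hydraulic radius R = A/P = 20.6/13.53 = 1.523 m. Q_B = (1/0.014)·20.6·1.523^(2/3)·√0.0052 = 140.5 m³/s.
Q_A = 8.935 m³/s vs Q_B = 140.5 m³/s, so channel B carries more.

channel B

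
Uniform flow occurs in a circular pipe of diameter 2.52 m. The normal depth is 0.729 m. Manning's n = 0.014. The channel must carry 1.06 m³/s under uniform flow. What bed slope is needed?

S = 0.000492

For a circular section of diameter D = 2.52 m at depth y = 0.729 m, the central angle is θ = 2 arccos(1 − 2y/D) = 2.272 rad. Then A = (D²/8)(θ − sin θ) = 1.196 m² and P = Dθ/2 = 2.862 m.
Hydraulic radius R = A/P = 1.196/2.862 = 0.418 m.
From Manning's equation, S = [nQ / (1 A R^(2/3))]² = [0.014 × 1.06 / (1 × 1.196 × 0.418^(2/3))]² = 0.000492.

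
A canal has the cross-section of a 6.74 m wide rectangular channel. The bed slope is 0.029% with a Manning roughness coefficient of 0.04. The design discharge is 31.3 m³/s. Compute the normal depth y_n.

Manning's equation rearranged: A R^(2/3) = nQ / (1·√S) = 0.04 × 31.3 / (√0.00029) = 73.52.
Trying y = 7.05 m: A R^(2/3) = 82.32 — high.
Trying y = 4.9 m: A R^(2/3) = 52.37 — low.
Trying y = 6.43 m: A R^(2/3) = 73.56 — ≈ 73.52.

y_n = 6.43 m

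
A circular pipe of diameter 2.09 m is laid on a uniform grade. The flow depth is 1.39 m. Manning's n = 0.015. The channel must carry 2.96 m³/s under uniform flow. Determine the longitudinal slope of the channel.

For a circular section of diameter D = 2.09 m at depth y = 1.39 m, the central angle is θ = 2 arccos(1 − 2y/D) = 3.815 rad. Then A = (D²/8)(θ − sin θ) = 2.423 m² and P = Dθ/2 = 3.986 m.
Hydraulic radius R = A/P = 2.423/3.986 = 0.6079 m.
From Manning's equation, S = [nQ / (1 A R^(2/3))]² = [0.015 × 2.96 / (1 × 2.423 × 0.6079^(2/3))]² = 0.000652.

S = 0.000652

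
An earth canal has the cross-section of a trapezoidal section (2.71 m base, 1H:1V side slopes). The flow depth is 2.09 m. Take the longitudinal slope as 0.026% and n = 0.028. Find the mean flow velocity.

With bottom width b = 2.71 m and side slope z = 1: A = (b + zy)y = (2.71 + 1×2.09)×2.09 = 10.03 m²; P = b + 2y√(1+z²) = 2.71 + 2×2.09×1.414 = 8.621 m.
Hydraulic radius R = A/P = 10.03/8.621 = 1.164 m.
From Manning's equation, V = (1/n) R^(2/3) S^(1/2) = (1/0.028) × 1.164^(2/3) × 0.00026^(1/2) = 0.637 m/s.

V = 0.637 m/s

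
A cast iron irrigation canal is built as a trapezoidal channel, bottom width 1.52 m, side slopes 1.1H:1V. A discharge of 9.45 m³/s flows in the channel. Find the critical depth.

y_c = 1.19 m

At critical depth, Q² T / (g A³) = 1, i.e. A³/T = Q²/g = 9.45²/9.81 = 9.103.
Trying y = 1.47 m: A³/T = 20.63 — over.
Trying y = 0.979 m: A³/T = 4.473 — short.
Trying y = 1.19 m: A³/T = 9.22 — matches.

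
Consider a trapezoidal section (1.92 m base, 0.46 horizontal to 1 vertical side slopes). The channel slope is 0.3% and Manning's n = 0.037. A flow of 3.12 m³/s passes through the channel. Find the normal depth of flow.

y_n = 1.16 m

Manning's equation rearranged: A R^(2/3) = nQ / (1·√S) = 0.037 × 3.12 / (√0.003) = 2.108.
Try y = 1.44 m: A R^(2/3) = 3.016 — too large.
Try y = 0.878 m: A R^(2/3) = 1.336 — too small.
Try y = 1.16 m: A R^(2/3) = 2.105 — close enough.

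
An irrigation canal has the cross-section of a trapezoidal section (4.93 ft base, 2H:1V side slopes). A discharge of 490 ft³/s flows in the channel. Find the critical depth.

y_c = 4.12 ft

At critical depth, Q² T / (g A³) = 1, i.e. A³/T = Q²/g = 490²/32.2 = 7457.
Trying y = 3.29 ft: A³/T = 3002 — low.
Trying y = 4.12 ft: A³/T = 7462 — matches.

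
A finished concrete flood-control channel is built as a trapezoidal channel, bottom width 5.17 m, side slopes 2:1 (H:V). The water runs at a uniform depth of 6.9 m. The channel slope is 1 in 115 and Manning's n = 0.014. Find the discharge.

With bottom width b = 5.17 m and side slope z = 2: A = (b + zy)y = (5.17 + 2×6.9)×6.9 = 130.9 m²; P = b + 2y√(1+z²) = 5.17 + 2×6.9×2.236 = 36.03 m.
Hydraulic radius R = A/P = 130.9/36.03 = 3.633 m.
Manning's equation: Q = (1/n) A R^(2/3) S^(1/2) = (1/0.014) × 130.9 × 3.633^(2/3) × 0.008696^(1/2) = 2060 m³/s.

Q = 2060 m³/s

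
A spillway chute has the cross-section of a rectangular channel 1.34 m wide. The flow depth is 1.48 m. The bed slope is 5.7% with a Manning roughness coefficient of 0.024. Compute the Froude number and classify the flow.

Flow area A = b·y = 1.34 × 1.48 = 1.983 m². Wetted perimeter P = b + 2y = 1.34 + 2×1.48 = 4.3 m.
Hydraulic radius R = A/P = 1.983/4.3 = 0.4612 m.
V = (1/n) R^(2/3) √S = (1/0.024) × 0.4612^(2/3) × √0.057 = 5.938 m/s. Hydraulic depth D_h = A/T = 1.983/1.34 = 1.48 m.
Froude number Fr = V/√(g·D_h) = 5.938/√(9.81×1.48) = 1.56, which is greater than 1, so the flow is supercritical.

supercritical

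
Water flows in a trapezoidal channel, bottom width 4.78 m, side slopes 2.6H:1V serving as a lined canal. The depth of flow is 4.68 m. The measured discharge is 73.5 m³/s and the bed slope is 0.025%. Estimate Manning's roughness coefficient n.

n = 0.032

With bottom width b = 4.78 m and side slope z = 2.6: A = (b + zy)y = (4.78 + 2.6×4.68)×4.68 = 79.32 m²; P = b + 2y√(1+z²) = 4.78 + 2×4.68×2.786 = 30.85 m.
Hydraulic radius R = A/P = 79.32/30.85 = 2.571 m.
Rearranging Manning's equation: n = (1/Q) A R^(2/3) S^(1/2) = (1/73.5) × 79.32 × 2.571^(2/3) × √0.00025 = 0.032.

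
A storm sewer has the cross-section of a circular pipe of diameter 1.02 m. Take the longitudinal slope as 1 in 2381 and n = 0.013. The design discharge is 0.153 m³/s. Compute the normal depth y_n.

Manning's equation rearranged: A R^(2/3) = nQ / (1·√S) = 0.013 × 0.153 / (√0.00042) = 0.09705.
Trying y = 0.27 m: A R^(2/3) = 0.05039 — low.
Trying y = 0.478 m: A R^(2/3) = 0.147 — high.
Trying y = 0.38 m: A R^(2/3) = 0.09712 — ≈ 0.09705.

y_n = 0.38 m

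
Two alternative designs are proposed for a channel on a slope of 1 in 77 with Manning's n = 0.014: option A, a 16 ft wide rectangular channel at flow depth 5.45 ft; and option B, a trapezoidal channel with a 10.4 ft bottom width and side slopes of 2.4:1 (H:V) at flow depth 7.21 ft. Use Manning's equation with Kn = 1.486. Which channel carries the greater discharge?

channel B

Channel A: Flow area A = b·y = 16 × 5.45 = 87.2 ft². Wetted perimeter P = b + 2y = 16 + 2×5.45 = 26.9 ft. Hydraulic radius R = A/P = 87.2/26.9 = 3.242 ft. Q_A = (1.486/0.014)·87.2·3.242^(2/3)·√0.01299 = 2310 ft³/s.
Channel B: With bottom width b = 10.4 ft and side slope z = 2.4: A = (b + zy)y = (10.4 + 2.4×7.21)×7.21 = 199.7 ft²; P = b + 2y√(1+z²) = 10.4 + 2×7.21×2.6 = 47.89 ft. Hydraulic radius R = A/P = 199.7/47.89 = 4.171 ft. Q_B = (1.486/0.014)·199.7·4.171^(2/3)·√0.01299 = 6260 ft³/s.
Q_A = 2310 ft³/s vs Q_B = 6260 ft³/s, so channel B carries more.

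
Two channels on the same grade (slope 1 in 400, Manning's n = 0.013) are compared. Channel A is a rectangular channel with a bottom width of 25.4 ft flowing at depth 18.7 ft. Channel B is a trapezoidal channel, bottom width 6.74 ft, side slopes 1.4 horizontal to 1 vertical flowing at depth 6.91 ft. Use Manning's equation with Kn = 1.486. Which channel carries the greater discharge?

Channel A: Flow area A = b·y = 25.4 × 18.7 = 475 ft². Wetted perimeter P = b + 2y = 25.4 + 2×18.7 = 62.8 ft. Hydraulic radius R = A/P = 475/62.8 = 7.563 ft. Q_A = (1.486/0.013)·475·7.563^(2/3)·√0.0025 = 10460 ft³/s.
Channel B: With bottom width b = 6.74 ft and side slope z = 1.4: A = (b + zy)y = (6.74 + 1.4×6.91)×6.91 = 113.4 ft²; P = b + 2y√(1+z²) = 6.74 + 2×6.91×1.72 = 30.52 ft. Hydraulic radius R = A/P = 113.4/30.52 = 3.717 ft. Q_B = (1.486/0.013)·113.4·3.717^(2/3)·√0.0025 = 1555 ft³/s.
Q_A = 10460 ft³/s vs Q_B = 1555 ft³/s, so channel A carries more.

channel A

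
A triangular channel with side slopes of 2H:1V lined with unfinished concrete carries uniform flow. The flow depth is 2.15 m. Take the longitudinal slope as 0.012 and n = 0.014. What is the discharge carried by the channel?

For a triangular section with side slope z = 2: A = zy² = 2×2.15² = 9.245 m²; P = 2y√(1+z²) = 2×2.15×2.236 = 9.615 m.
Hydraulic radius R = A/P = 9.245/9.615 = 0.9615 m.
Manning's equation: Q = (1/n) A R^(2/3) S^(1/2) = (1/0.014) × 9.245 × 0.9615^(2/3) × 0.012^(1/2) = 70.5 m³/s.

Q = 70.5 m³/s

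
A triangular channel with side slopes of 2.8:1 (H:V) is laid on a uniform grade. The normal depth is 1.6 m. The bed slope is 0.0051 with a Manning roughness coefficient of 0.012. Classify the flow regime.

For a triangular section with side slope z = 2.8: A = zy² = 2.8×1.6² = 7.168 m²; P = 2y√(1+z²) = 2×1.6×2.973 = 9.514 m.
Hydraulic radius R = A/P = 7.168/9.514 = 0.7534 m.
V = (1/n) R^(2/3) √S = (1/0.012) × 0.7534^(2/3) × √0.0051 = 4.927 m/s. Hydraulic depth D_h = A/T = 7.168/8.96 = 0.8 m.
Froude number Fr = V/√(g·D_h) = 4.927/√(9.81×0.8) = 1.76, which is greater than 1, so the flow is supercritical.

supercritical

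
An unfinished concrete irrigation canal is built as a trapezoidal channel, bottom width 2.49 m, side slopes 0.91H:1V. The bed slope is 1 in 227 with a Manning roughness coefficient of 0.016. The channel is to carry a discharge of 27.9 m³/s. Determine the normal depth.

y_n = 1.7 m

Manning's equation rearranged: A R^(2/3) = nQ / (1·√S) = 0.016 × 27.9 / (√0.004405) = 6.726.
At y = 1.45 m: A R^(2/3) = 5.002 — low.
At y = 2.17 m: A R^(2/3) = 10.69 — high.
At y = 1.7 m: A R^(2/3) = 6.717 — ≈ 6.726.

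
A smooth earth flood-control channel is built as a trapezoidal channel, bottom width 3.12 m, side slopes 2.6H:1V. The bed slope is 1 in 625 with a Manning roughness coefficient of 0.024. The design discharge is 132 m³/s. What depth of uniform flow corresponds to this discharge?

Manning's equation rearranged: A R^(2/3) = nQ / (1·√S) = 0.024 × 132 / (√0.0016) = 79.2.
Try y = 2.73 m: A R^(2/3) = 36.91 — low.
Try y = 4.85 m: A R^(2/3) = 141.7 — high.
Try y = 3.8 m: A R^(2/3) = 79.3 — matches.

y_n = 3.8 m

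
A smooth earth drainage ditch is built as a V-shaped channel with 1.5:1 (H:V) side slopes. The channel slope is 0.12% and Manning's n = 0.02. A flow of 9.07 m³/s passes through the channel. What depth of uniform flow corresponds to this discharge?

y_n = 1.99 m

Manning's equation rearranged: A R^(2/3) = nQ / (1·√S) = 0.02 × 9.07 / (√0.0012) = 5.237.
Try y = 2.5 m: A R^(2/3) = 9.624 — over.
Try y = 1.78 m: A R^(2/3) = 3.89 — short.
Try y = 1.99 m: A R^(2/3) = 5.237 — ≈ 5.237.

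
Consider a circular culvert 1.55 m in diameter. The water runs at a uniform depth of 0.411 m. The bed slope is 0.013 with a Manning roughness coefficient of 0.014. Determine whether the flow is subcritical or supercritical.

For a circular section of diameter D = 1.55 m at depth y = 0.411 m, the central angle is θ = 2 arccos(1 − 2y/D) = 2.164 rad. Then A = (D²/8)(θ − sin θ) = 0.4008 m² and P = Dθ/2 = 1.677 m.
Hydraulic radius R = A/P = 0.4008/1.677 = 0.239 m.
V = (1/n) R^(2/3) √S = (1/0.014) × 0.239^(2/3) × √0.013 = 3.136 m/s. Hydraulic depth D_h = A/T = 0.4008/1.368 = 0.2929 m.
Froude number Fr = V/√(g·D_h) = 3.136/√(9.81×0.2929) = 1.85, which is greater than 1, so the flow is supercritical.

supercritical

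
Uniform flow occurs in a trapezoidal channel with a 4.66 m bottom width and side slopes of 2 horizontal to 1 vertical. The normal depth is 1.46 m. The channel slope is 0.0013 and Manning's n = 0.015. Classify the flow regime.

With bottom width b = 4.66 m and side slope z = 2: A = (b + zy)y = (4.66 + 2×1.46)×1.46 = 11.07 m²; P = b + 2y√(1+z²) = 4.66 + 2×1.46×2.236 = 11.19 m.
Hydraulic radius R = A/P = 11.07/11.19 = 0.9891 m.
V = (1/n) R^(2/3) √S = (1/0.015) × 0.9891^(2/3) × √0.0013 = 2.386 m/s. Hydraulic depth D_h = A/T = 11.07/10.5 = 1.054 m.
Froude number Fr = V/√(g·D_h) = 2.386/√(9.81×1.054) = 0.742, which is less than 1, so the flow is subcritical.

subcritical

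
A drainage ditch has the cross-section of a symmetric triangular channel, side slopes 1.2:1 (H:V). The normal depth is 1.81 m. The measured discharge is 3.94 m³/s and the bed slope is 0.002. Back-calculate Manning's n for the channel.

For a triangular section with side slope z = 1.2: A = zy² = 1.2×1.81² = 3.931 m²; P = 2y√(1+z²) = 2×1.81×1.562 = 5.655 m.
Hydraulic radius R = A/P = 3.931/5.655 = 0.6952 m.
Rearranging Manning's equation: n = (1/Q) A R^(2/3) S^(1/2) = (1/3.94) × 3.931 × 0.6952^(2/3) × √0.002 = 0.035.

n = 0.035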